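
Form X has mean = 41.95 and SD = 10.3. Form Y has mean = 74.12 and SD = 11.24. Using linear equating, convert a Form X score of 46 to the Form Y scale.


slope = SD_Y / SD_X = 11.24 / 10.3 ~ 1.0913
intercept = mean_Y - slope * mean_X = 74.12 - (11.24 / 10.3) * 41.95 ~ 28.3416
Y = slope * X + intercept. To avoid rounding drift from the rounded slope/intercept, evaluate the equivalent form Y = mean_Y + SD_Y * (X - mean_X) / SD_X at full precision:
Y = 74.12 + 11.24 * (46 - 41.95) / 10.3
Y = 74.12 + 11.24 * 4.05 / 10.3
Y = 74.12 + 45.522 / 10.3
Y = 74.12 + 4.4196
Y = 78.5396

78.5396


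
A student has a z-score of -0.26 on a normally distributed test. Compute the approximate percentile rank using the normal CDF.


CDF(z) = 0.5 * (1 + erf(z/sqrt(2)))
erf(-0.1838) = -0.2051
CDF = 0.3974
Percentile rank = 0.3974 * 100 = 39.74

39.74


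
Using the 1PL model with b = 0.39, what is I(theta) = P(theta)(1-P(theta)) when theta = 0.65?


P = 1/(1+exp(-(0.65-0.39))) = 0.5646
I = P*(1-P) = 0.5646 * 0.4354
I = 0.2458

0.2458


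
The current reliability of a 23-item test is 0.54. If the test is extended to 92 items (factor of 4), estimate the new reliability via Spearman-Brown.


r_new = (n * rxx) / (1 + (n-1) * rxx)
r_new = (4 * 0.54) / (1 + 3 * 0.54)
r_new = 2.16 / 2.62
r_new = 0.8244

0.8244


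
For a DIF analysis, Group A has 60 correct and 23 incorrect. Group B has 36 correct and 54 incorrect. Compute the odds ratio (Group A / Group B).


Odds_A = 60/23 = 2.6087
Odds_B = 36/54 = 0.6667
OR = Odds_A / Odds_B = 2.6087 / 0.6667
Exactly, OR = (60 * 54) / (23 * 36) = 3240 / 828
OR = 3.913

3.913


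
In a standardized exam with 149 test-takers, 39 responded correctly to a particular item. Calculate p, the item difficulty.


Item difficulty p = number correct / total examinees
p = 39 / 149
p = 0.2617

0.2617


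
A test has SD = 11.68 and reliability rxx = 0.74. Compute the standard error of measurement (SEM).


SEM = SD * sqrt(1 - rxx)
SEM = 11.68 * sqrt(1 - 0.74)
SEM = 11.68 * sqrt(0.26) = 11.68 * 0.509902
SEM = 5.9557

5.9557


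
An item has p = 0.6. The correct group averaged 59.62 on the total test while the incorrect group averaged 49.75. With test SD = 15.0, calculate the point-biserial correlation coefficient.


q = 1 - p = 0.4
rpb = ((M1 - M0) / SD) * sqrt(p * q)
rpb = ((59.62 - 49.75) / 15.0) * sqrt(0.6 * 0.4)
rpb = 0.3224

0.3224


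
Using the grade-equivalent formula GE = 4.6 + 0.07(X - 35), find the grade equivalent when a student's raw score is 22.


raw - median = 22 - 35 = -13
slope * diff = 0.07 * -13 = -0.91
GE = 4.6 + -0.91
GE = 3.69

3.69


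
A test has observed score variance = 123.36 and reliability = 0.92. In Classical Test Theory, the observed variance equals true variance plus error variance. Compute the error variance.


var_true = rxx * var_obs = 0.92 * 123.36 = 113.4912
var_error = var_obs - var_true
var_error = 123.36 - 113.4912
var_error = 9.8688

9.8688


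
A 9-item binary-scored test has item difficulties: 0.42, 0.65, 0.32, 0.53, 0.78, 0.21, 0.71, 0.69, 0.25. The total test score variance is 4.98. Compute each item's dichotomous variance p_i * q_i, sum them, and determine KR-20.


For each item, compute p_i * q_i:
  Item 1: 0.42 * 0.58 = 0.2436
  Item 2: 0.65 * 0.35 = 0.2275
  Item 3: 0.32 * 0.68 = 0.2176
  Item 4: 0.53 * 0.47 = 0.2491
  Item 5: 0.78 * 0.22 = 0.1716
  Item 6: 0.21 * 0.79 = 0.1659
  Item 7: 0.71 * 0.29 = 0.2059
  Item 8: 0.69 * 0.31 = 0.2139
  Item 9: 0.25 * 0.75 = 0.1875
Sum(p_i * q_i) = 0.2436 + 0.2275 + 0.2176 + 0.2491 + 0.1716 + 0.1659 + 0.2059 + 0.2139 + 0.1875 = 1.8826
KR-20 = (k/(k-1)) * (1 - Sum(p_i*q_i) / Var_total)
= (9/8) * (1 - 1.8826/4.98)
= 1.125 * 0.622
KR-20 = 0.6997

0.6997


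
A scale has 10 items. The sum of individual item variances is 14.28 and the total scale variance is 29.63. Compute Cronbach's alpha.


alpha = (k/(k-1)) * (1 - sum(si^2)/s_total^2)
= (10/9) * (1 - 14.28/29.63)
alpha = 0.5756

0.5756


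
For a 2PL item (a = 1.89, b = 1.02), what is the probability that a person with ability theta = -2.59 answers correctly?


a*(theta - b) = 1.89 * (-2.59 - 1.02) = -6.8229
exp(--6.8229) = 918.6452
P = 1 / (1 + 918.6452)
P = 0.0011

0.0011


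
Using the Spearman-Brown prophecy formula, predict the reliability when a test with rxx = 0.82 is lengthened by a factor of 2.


r_new = (n * rxx) / (1 + (n-1) * rxx)
r_new = (2 * 0.82) / (1 + 1 * 0.82)
r_new = 1.64 / 1.82
r_new = 0.9011

0.9011


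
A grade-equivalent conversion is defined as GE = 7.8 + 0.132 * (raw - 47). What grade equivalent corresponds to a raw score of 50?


raw - median = 50 - 47 = 3
slope * diff = 0.132 * 3 = 0.396
GE = 7.8 + 0.396
GE = 8.196

8.196


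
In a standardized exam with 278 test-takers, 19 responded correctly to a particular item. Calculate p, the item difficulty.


Item difficulty p = number correct / total examinees
p = 19 / 278
p = 0.0683

0.0683


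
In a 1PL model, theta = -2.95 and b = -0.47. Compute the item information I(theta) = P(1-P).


P = 1/(1+exp(-(-2.95--0.47))) = 0.0773
I = P*(1-P) = 0.0773 * 0.9227
I = 0.0713

0.0713


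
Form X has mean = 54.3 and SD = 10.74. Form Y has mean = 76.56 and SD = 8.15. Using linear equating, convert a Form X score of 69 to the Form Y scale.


slope = SD_Y / SD_X = 8.15 / 10.74 ~ 0.7588
intercept = mean_Y - slope * mean_X = 76.56 - (8.15 / 10.74) * 54.3 ~ 35.3547
Y = slope * X + intercept. To avoid rounding drift from the rounded slope/intercept, evaluate the equivalent form Y = mean_Y + SD_Y * (X - mean_X) / SD_X at full precision:
Y = 76.56 + 8.15 * (69 - 54.3) / 10.74
Y = 76.56 + 8.15 * 14.7 / 10.74
Y = 76.56 + 119.805 / 10.74
Y = 76.56 + 11.155
Y = 87.715

87.715


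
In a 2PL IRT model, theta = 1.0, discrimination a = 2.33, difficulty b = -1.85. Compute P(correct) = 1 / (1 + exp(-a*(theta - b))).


a*(theta - b) = 2.33 * (1.0 - -1.85) = 6.6405
exp(-6.6405) = 0.0013
P = 1 / (1 + 0.0013)
P = 0.9987

0.9987


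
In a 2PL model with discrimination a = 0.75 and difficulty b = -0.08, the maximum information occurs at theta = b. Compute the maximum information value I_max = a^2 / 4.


For 2PL, max info at theta = b = -0.08
I_max = a^2 / 4 = 0.75^2 / 4
= 0.5625 / 4
I_max = 0.1406

0.1406


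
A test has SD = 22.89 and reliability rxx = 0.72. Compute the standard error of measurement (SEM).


SEM = SD * sqrt(1 - rxx)
SEM = 22.89 * sqrt(1 - 0.72)
SEM = 22.89 * sqrt(0.28) = 22.89 * 0.52915
SEM = 12.1122

12.1122


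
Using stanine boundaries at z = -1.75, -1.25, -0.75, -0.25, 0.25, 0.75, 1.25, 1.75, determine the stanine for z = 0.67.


Stanine boundaries: [-1.75, -1.25, -0.75, -0.25, 0.25, 0.75, 1.25, 1.75]
z = 0.67
Check each boundary:
  z >= -1.75 -> could be stanine 2
  z >= -1.25 -> could be stanine 3
  z >= -0.75 -> could be stanine 4
  z >= -0.25 -> could be stanine 5
  z >= 0.25 -> could be stanine 6
  z < 0.75
  z < 1.25
  z < 1.75
Highest qualifying boundary gives stanine = 6

6


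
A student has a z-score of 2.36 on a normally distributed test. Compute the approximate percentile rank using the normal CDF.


CDF(z) = 0.5 * (1 + erf(z/sqrt(2)))
erf(1.6688) = 0.9817
CDF = 0.9909
Percentile rank = 0.9909 * 100 = 99.09

99.09


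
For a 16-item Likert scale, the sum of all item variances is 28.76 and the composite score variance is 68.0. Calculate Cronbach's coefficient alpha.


alpha = (k/(k-1)) * (1 - sum(si^2)/s_total^2)
= (16/15) * (1 - 28.76/68.0)
alpha = 0.6155

0.6155


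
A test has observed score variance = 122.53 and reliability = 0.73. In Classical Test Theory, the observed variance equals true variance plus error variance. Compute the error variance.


var_true = rxx * var_obs = 0.73 * 122.53 = 89.4469
var_error = var_obs - var_true
var_error = 122.53 - 89.4469
var_error = 33.0831

33.0831


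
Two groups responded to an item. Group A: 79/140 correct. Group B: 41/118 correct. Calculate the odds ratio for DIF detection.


Odds_A = 79/61 = 1.2951
Odds_B = 41/77 = 0.5325
OR = Odds_A / Odds_B = 1.2951 / 0.5325
Exactly, OR = (79 * 77) / (61 * 41) = 6083 / 2501
OR = 2.4322

2.4322


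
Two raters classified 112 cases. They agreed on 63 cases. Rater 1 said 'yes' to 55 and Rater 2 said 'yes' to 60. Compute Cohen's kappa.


P_o = 63/112 = 0.5625
P_e = (55*60 + 57*52) / 12544 = 0.499362
kappa = (P_o - P_e) / (1 - P_e)
kappa = (0.5625 - 0.499362) / (1 - 0.499362)
kappa = 0.1261

0.1261


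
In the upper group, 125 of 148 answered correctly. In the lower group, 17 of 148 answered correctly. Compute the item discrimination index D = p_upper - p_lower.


p_upper = 125/148 = 0.8446
p_lower = 17/148 = 0.1149
D = 0.8446 - 0.1149 = 0.7297

0.7297


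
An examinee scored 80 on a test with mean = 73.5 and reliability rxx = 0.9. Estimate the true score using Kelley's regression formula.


T_est = rxx * X + (1 - rxx) * mean
T_est = 0.9 * 80 + 0.1 * 73.5
T_est = 72.0 + 7.35
T_est = 79.35

79.35


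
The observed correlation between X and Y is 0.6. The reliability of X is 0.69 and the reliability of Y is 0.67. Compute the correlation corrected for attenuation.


r_corrected = rxy / sqrt(rxx * ryy)
= 0.6 / sqrt(0.69 * 0.67)
= 0.6 / sqrt(0.4623)
= 0.6 / 0.679926
r_corrected = 0.8824

0.8824


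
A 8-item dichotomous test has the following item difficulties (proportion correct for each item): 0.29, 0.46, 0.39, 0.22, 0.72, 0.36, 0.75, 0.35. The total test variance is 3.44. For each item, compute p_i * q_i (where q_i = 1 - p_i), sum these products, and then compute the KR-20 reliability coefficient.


For each item, compute p_i * q_i:
  Item 1: 0.29 * 0.71 = 0.2059
  Item 2: 0.46 * 0.54 = 0.2484
  Item 3: 0.39 * 0.61 = 0.2379
  Item 4: 0.22 * 0.78 = 0.1716
  Item 5: 0.72 * 0.28 = 0.2016
  Item 6: 0.36 * 0.64 = 0.2304
  Item 7: 0.75 * 0.25 = 0.1875
  Item 8: 0.35 * 0.65 = 0.2275
Sum(p_i * q_i) = 0.2059 + 0.2484 + 0.2379 + 0.1716 + 0.2016 + 0.2304 + 0.1875 + 0.2275 = 1.7108
KR-20 = (k/(k-1)) * (1 - Sum(p_i*q_i) / Var_total)
= (8/7) * (1 - 1.7108/3.44)
= 1.1429 * 0.5027
KR-20 = 0.5745

0.5745


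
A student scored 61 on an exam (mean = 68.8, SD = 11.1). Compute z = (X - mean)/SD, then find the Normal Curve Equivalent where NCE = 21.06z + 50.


z = (X - mean) / SD = (61 - 68.8) / 11.1
z = -7.8 / 11.1
z = -0.7027
NCE = NCE = 21.06z + 50
Carry z at full precision (z = -7.8 / 11.1) into the conversion:
NCE = 21.06 * (-7.8 / 11.1) + 50 = -164.268 / 11.1 + 50
NCE = -14.7989 + 50
NCE = 35.2011

35.2011


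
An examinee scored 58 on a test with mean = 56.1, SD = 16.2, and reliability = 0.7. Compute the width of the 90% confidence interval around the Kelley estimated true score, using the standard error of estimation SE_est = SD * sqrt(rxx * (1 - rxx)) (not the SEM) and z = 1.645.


True score estimate = 0.7*58 + 0.3*56.1 = 57.43
SE_est = SD * sqrt(rxx * (1 - rxx)) = 16.2 * sqrt(0.7 * 0.3) = 16.2 * sqrt(0.21) = 7.423773
CI = T_est +/- z * SE_est, so width = 2 * z * SE_est = 2 * 1.645 * 7.423773
Width = 24.4242

24.4242


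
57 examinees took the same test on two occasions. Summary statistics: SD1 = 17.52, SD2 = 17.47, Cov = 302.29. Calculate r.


r = cov(X,Y) / (SD_X * SD_Y)
r = 302.29 / (17.52 * 17.47)
r = 302.29 / 306.0744
r = 0.9876

0.9876


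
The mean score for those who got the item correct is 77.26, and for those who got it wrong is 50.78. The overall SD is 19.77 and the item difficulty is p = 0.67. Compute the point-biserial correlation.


q = 1 - p = 0.33
rpb = ((M1 - M0) / SD) * sqrt(p * q)
rpb = ((77.26 - 50.78) / 19.77) * sqrt(0.67 * 0.33)
rpb = 0.6298

0.6298


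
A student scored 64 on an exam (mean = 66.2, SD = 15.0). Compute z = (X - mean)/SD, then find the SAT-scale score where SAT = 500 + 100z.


z = (X - mean) / SD = (64 - 66.2) / 15.0
z = -2.2 / 15.0
z = -0.1467
SAT-scale = SAT = 500 + 100z
Carry z at full precision (z = -2.2 / 15.0) into the conversion:
SAT-scale = 500 + 100 * (-2.2 / 15.0) = 500 + -220 / 15.0
SAT-scale = 500 + -14.6667
SAT-scale = 485.3333

485.3333


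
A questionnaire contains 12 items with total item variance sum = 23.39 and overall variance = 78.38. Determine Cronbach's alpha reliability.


alpha = (k/(k-1)) * (1 - sum(si^2)/s_total^2)
= (12/11) * (1 - 23.39/78.38)
alpha = 0.7654

0.7654


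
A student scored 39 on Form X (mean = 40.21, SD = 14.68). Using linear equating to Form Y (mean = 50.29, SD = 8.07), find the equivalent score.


slope = SD_Y / SD_X = 8.07 / 14.68 ~ 0.5497
intercept = mean_Y - slope * mean_X = 50.29 - (8.07 / 14.68) * 40.21 ~ 28.1855
Y = slope * X + intercept. To avoid rounding drift from the rounded slope/intercept, evaluate the equivalent form Y = mean_Y + SD_Y * (X - mean_X) / SD_X at full precision:
Y = 50.29 + 8.07 * (39 - 40.21) / 14.68
Y = 50.29 - 8.07 * 1.21 / 14.68
Y = 50.29 - 9.7647 / 14.68
Y = 50.29 - 0.6652
Y = 49.6248

49.6248


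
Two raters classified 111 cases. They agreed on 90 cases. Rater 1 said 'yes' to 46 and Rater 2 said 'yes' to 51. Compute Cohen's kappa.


P_o = 90/111 = 0.810811
P_e = (46*51 + 65*60) / 12321 = 0.506939
kappa = (P_o - P_e) / (1 - P_e)
kappa = (0.810811 - 0.506939) / (1 - 0.506939)
kappa = 0.6163

0.6163


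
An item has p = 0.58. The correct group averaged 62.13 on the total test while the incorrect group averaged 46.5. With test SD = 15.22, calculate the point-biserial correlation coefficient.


q = 1 - p = 0.42
rpb = ((M1 - M0) / SD) * sqrt(p * q)
rpb = ((62.13 - 46.5) / 15.22) * sqrt(0.58 * 0.42)
rpb = 0.5069

0.5069


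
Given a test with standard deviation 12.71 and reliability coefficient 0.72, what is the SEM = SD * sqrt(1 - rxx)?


SEM = SD * sqrt(1 - rxx)
SEM = 12.71 * sqrt(1 - 0.72)
SEM = 12.71 * sqrt(0.28) = 12.71 * 0.52915
SEM = 6.7255

6.7255


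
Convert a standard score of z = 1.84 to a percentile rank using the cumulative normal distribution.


CDF(z) = 0.5 * (1 + erf(z/sqrt(2)))
erf(1.3011) = 0.9342
CDF = 0.9671
Percentile rank = 0.9671 * 100 = 96.71

96.71


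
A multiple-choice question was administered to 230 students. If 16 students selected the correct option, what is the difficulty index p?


Item difficulty p = number correct / total examinees
p = 16 / 230
p = 0.0696

0.0696


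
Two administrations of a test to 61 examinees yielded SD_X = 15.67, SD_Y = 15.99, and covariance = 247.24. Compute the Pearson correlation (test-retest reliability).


r = cov(X,Y) / (SD_X * SD_Y)
r = 247.24 / (15.67 * 15.99)
r = 247.24 / 250.5633
r = 0.9867

0.9867


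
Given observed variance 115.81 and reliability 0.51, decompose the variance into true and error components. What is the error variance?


var_true = rxx * var_obs = 0.51 * 115.81 = 59.0631
var_error = var_obs - var_true
var_error = 115.81 - 59.0631
var_error = 56.7469

56.7469


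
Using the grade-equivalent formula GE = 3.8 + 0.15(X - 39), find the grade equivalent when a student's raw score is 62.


raw - median = 62 - 39 = 23
slope * diff = 0.15 * 23 = 3.45
GE = 3.8 + 3.45
GE = 7.25

7.25


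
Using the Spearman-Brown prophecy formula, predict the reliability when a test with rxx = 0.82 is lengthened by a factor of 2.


r_new = (n * rxx) / (1 + (n-1) * rxx)
r_new = (2 * 0.82) / (1 + 1 * 0.82)
r_new = 1.64 / 1.82
r_new = 0.9011

0.9011


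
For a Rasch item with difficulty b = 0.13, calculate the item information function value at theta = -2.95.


P = 1/(1+exp(-(-2.95-0.13))) = 0.0439
I = P*(1-P) = 0.0439 * 0.9561
I = 0.042

0.042


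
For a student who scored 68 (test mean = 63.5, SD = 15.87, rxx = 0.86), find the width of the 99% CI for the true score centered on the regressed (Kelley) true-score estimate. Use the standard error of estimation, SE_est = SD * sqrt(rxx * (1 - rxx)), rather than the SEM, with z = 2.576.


True score estimate = 0.86*68 + 0.14*63.5 = 67.37
SE_est = SD * sqrt(rxx * (1 - rxx)) = 15.87 * sqrt(0.86 * 0.14) = 15.87 * sqrt(0.1204) = 5.506684
CI = T_est +/- z * SE_est, so width = 2 * z * SE_est = 2 * 2.576 * 5.506684
Width = 28.3704

28.3704


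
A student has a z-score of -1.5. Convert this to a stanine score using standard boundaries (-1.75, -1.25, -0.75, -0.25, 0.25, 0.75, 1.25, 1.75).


Stanine boundaries: [-1.75, -1.25, -0.75, -0.25, 0.25, 0.75, 1.25, 1.75]
z = -1.5
Check each boundary:
  z >= -1.75 -> could be stanine 2
  z < -1.25
  z < -0.75
  z < -0.25
  z < 0.25
  z < 0.75
  z < 1.25
  z < 1.75
Highest qualifying boundary gives stanine = 2

2


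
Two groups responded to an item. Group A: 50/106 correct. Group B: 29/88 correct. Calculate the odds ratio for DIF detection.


Odds_A = 50/56 = 0.8929
Odds_B = 29/59 = 0.4915
OR = Odds_A / Odds_B = 0.8929 / 0.4915
Exactly, OR = (50 * 59) / (56 * 29) = 2950 / 1624
OR = 1.8165

1.8165


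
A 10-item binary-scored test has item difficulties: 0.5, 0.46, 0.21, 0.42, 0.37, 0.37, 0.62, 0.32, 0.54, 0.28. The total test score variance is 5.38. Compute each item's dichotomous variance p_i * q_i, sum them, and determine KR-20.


For each item, compute p_i * q_i:
  Item 1: 0.5 * 0.5 = 0.25
  Item 2: 0.46 * 0.54 = 0.2484
  Item 3: 0.21 * 0.79 = 0.1659
  Item 4: 0.42 * 0.58 = 0.2436
  Item 5: 0.37 * 0.63 = 0.2331
  Item 6: 0.37 * 0.63 = 0.2331
  Item 7: 0.62 * 0.38 = 0.2356
  Item 8: 0.32 * 0.68 = 0.2176
  Item 9: 0.54 * 0.46 = 0.2484
  Item 10: 0.28 * 0.72 = 0.2016
Sum(p_i * q_i) = 0.25 + 0.2484 + 0.1659 + 0.2436 + 0.2331 + 0.2331 + 0.2356 + 0.2176 + 0.2484 + 0.2016 = 2.2773
KR-20 = (k/(k-1)) * (1 - Sum(p_i*q_i) / Var_total)
= (10/9) * (1 - 2.2773/5.38)
= 1.1111 * 0.5767
KR-20 = 0.6408

0.6408


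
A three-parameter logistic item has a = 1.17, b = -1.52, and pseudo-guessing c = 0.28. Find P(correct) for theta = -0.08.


logit = 1.17*(-0.08 - -1.52) = 1.6848
P* = 1/(1 + exp(-1.6848)) = 0.8435
P = 0.28 + (1 - 0.28) * 0.8435
P = 0.8873

0.8873


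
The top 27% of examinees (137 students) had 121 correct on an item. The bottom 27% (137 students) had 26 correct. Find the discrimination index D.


p_upper = 121/137 = 0.8832
p_lower = 26/137 = 0.1898
D = 0.8832 - 0.1898 = 0.6934

0.6934


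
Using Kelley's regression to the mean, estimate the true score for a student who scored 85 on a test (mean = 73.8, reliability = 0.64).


T_est = rxx * X + (1 - rxx) * mean
T_est = 0.64 * 85 + 0.36 * 73.8
T_est = 54.4 + 26.568
T_est = 80.968

80.968


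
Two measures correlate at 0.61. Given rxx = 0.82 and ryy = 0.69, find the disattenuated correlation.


r_corrected = rxy / sqrt(rxx * ryy)
= 0.61 / sqrt(0.82 * 0.69)
= 0.61 / sqrt(0.5658)
= 0.61 / 0.752197
r_corrected = 0.811

0.811


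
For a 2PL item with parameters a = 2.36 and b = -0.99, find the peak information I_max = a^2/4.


For 2PL, max info at theta = b = -0.99
I_max = a^2 / 4 = 2.36^2 / 4
= 5.5696 / 4
I_max = 1.3924

1.3924


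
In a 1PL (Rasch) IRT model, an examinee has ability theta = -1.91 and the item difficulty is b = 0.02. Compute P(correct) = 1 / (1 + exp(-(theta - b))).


theta - b = -1.91 - 0.02 = -1.93
exp(-(theta - b)) = exp(1.93) = 6.8895
P = 1 / (1 + 6.8895)
P = 0.1268

0.1268


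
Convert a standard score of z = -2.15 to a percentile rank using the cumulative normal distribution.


CDF(z) = 0.5 * (1 + erf(z/sqrt(2)))
erf(-1.5203) = -0.9684
CDF = 0.0158
Percentile rank = 0.0158 * 100 = 1.58

1.58


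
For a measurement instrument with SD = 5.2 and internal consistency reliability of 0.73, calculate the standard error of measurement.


SEM = SD * sqrt(1 - rxx)
SEM = 5.2 * sqrt(1 - 0.73)
SEM = 5.2 * sqrt(0.27) = 5.2 * 0.519615
SEM = 2.702

2.702


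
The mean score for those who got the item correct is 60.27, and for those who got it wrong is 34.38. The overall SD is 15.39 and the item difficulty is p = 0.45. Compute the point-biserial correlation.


q = 1 - p = 0.55
rpb = ((M1 - M0) / SD) * sqrt(p * q)
rpb = ((60.27 - 34.38) / 15.39) * sqrt(0.45 * 0.55)
rpb = 0.8369

0.8369


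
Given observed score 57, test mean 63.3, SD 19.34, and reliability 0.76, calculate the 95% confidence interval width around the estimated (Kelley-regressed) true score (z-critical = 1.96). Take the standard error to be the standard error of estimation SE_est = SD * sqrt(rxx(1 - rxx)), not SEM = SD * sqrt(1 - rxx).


True score estimate = 0.76*57 + 0.24*63.3 = 58.512
SE_est = SD * sqrt(rxx * (1 - rxx)) = 19.34 * sqrt(0.76 * 0.24) = 19.34 * sqrt(0.1824) = 8.259788
CI = T_est +/- z * SE_est, so width = 2 * z * SE_est = 2 * 1.96 * 8.259788
Width = 32.3784

32.3784


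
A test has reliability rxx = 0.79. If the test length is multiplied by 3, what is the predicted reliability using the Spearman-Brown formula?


r_new = (n * rxx) / (1 + (n-1) * rxx)
r_new = (3 * 0.79) / (1 + 2 * 0.79)
r_new = 2.37 / 2.58
r_new = 0.9186

0.9186


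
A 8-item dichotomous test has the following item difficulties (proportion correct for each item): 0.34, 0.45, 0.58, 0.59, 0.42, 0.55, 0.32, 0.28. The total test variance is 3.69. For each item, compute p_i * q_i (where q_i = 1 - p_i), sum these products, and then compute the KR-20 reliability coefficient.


For each item, compute p_i * q_i:
  Item 1: 0.34 * 0.66 = 0.2244
  Item 2: 0.45 * 0.55 = 0.2475
  Item 3: 0.58 * 0.42 = 0.2436
  Item 4: 0.59 * 0.41 = 0.2419
  Item 5: 0.42 * 0.58 = 0.2436
  Item 6: 0.55 * 0.45 = 0.2475
  Item 7: 0.32 * 0.68 = 0.2176
  Item 8: 0.28 * 0.72 = 0.2016
Sum(p_i * q_i) = 0.2244 + 0.2475 + 0.2436 + 0.2419 + 0.2436 + 0.2475 + 0.2176 + 0.2016 = 1.8677
KR-20 = (k/(k-1)) * (1 - Sum(p_i*q_i) / Var_total)
= (8/7) * (1 - 1.8677/3.69)
= 1.1429 * 0.4938
KR-20 = 0.5644

0.5644


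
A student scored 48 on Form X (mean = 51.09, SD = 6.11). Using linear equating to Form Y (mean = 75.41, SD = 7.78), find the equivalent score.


slope = SD_Y / SD_X = 7.78 / 6.11 ~ 1.2733
intercept = mean_Y - slope * mean_X = 75.41 - (7.78 / 6.11) * 51.09 ~ 10.356
Y = slope * X + intercept. To avoid rounding drift from the rounded slope/intercept, evaluate the equivalent form Y = mean_Y + SD_Y * (X - mean_X) / SD_X at full precision:
Y = 75.41 + 7.78 * (48 - 51.09) / 6.11
Y = 75.41 - 7.78 * 3.09 / 6.11
Y = 75.41 - 24.0402 / 6.11
Y = 75.41 - 3.9346
Y = 71.4754

71.4754


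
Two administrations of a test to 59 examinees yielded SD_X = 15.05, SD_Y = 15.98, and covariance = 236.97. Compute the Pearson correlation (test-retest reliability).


r = cov(X,Y) / (SD_X * SD_Y)
r = 236.97 / (15.05 * 15.98)
r = 236.97 / 240.499
r = 0.9853

0.9853


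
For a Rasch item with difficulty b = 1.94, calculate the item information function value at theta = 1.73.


P = 1/(1+exp(-(1.73-1.94))) = 0.4477
I = P*(1-P) = 0.4477 * 0.5523
I = 0.2473

0.2473


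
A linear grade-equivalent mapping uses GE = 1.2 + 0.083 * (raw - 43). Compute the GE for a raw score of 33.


raw - median = 33 - 43 = -10
slope * diff = 0.083 * -10 = -0.83
GE = 1.2 + -0.83
GE = 0.37

0.37


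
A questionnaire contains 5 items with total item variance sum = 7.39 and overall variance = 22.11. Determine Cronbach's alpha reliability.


alpha = (k/(k-1)) * (1 - sum(si^2)/s_total^2)
= (5/4) * (1 - 7.39/22.11)
alpha = 0.8322

0.8322


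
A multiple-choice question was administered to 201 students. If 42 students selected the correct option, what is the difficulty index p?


Item difficulty p = number correct / total examinees
p = 42 / 201
p = 0.209

0.209


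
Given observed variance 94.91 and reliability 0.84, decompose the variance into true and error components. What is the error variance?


var_true = rxx * var_obs = 0.84 * 94.91 = 79.7244
var_error = var_obs - var_true
var_error = 94.91 - 79.7244
var_error = 15.1856

15.1856


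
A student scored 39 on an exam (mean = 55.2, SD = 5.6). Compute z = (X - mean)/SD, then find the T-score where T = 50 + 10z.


z = (X - mean) / SD = (39 - 55.2) / 5.6
z = -16.2 / 5.6
z = -2.8929
T-score = T = 50 + 10z
Carry z at full precision (z = -16.2 / 5.6) into the conversion:
T-score = 50 + 10 * (-16.2 / 5.6) = 50 + -162 / 5.6
T-score = 50 + -28.9286
T-score = 21.0714

21.0714


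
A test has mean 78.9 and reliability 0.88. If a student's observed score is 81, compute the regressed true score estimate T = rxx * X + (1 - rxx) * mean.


T_est = rxx * X + (1 - rxx) * mean
T_est = 0.88 * 81 + 0.12 * 78.9
T_est = 71.28 + 9.468
T_est = 80.748

80.748


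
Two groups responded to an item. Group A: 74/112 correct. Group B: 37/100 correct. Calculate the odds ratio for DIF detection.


Odds_A = 74/38 = 1.9474
Odds_B = 37/63 = 0.5873
OR = Odds_A / Odds_B = 1.9474 / 0.5873
Exactly, OR = (74 * 63) / (38 * 37) = 4662 / 1406
OR = 3.3158

3.3158


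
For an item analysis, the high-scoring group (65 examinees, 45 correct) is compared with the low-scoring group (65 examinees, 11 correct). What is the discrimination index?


p_upper = 45/65 = 0.6923
p_lower = 11/65 = 0.1692
D = 0.6923 - 0.1692 = 0.5231

0.5231


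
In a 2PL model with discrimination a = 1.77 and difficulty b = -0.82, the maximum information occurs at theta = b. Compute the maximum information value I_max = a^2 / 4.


For 2PL, max info at theta = b = -0.82
I_max = a^2 / 4 = 1.77^2 / 4
= 3.1329 / 4
I_max = 0.7832

0.7832


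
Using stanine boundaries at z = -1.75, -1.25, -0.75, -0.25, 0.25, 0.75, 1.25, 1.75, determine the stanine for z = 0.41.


Stanine boundaries: [-1.75, -1.25, -0.75, -0.25, 0.25, 0.75, 1.25, 1.75]
z = 0.41
Check each boundary:
  z >= -1.75 -> could be stanine 2
  z >= -1.25 -> could be stanine 3
  z >= -0.75 -> could be stanine 4
  z >= -0.25 -> could be stanine 5
  z >= 0.25 -> could be stanine 6
  z < 0.75
  z < 1.25
  z < 1.75
Highest qualifying boundary gives stanine = 6

6


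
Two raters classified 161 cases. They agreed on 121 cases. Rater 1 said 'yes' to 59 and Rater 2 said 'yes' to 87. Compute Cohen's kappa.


P_o = 121/161 = 0.751553
P_e = (59*87 + 102*74) / 25921 = 0.489217
kappa = (P_o - P_e) / (1 - P_e)
kappa = (0.751553 - 0.489217) / (1 - 0.489217)
kappa = 0.5136

0.5136


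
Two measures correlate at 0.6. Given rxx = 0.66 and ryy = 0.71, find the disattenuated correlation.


r_corrected = rxy / sqrt(rxx * ryy)
= 0.6 / sqrt(0.66 * 0.71)
= 0.6 / sqrt(0.4686)
= 0.6 / 0.684544
r_corrected = 0.8765

0.8765


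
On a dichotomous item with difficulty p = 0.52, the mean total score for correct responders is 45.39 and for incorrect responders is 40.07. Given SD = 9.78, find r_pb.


q = 1 - p = 0.48
rpb = ((M1 - M0) / SD) * sqrt(p * q)
rpb = ((45.39 - 40.07) / 9.78) * sqrt(0.52 * 0.48)
rpb = 0.2718

0.2718


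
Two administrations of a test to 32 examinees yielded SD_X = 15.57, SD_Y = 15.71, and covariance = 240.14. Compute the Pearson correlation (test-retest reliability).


r = cov(X,Y) / (SD_X * SD_Y)
r = 240.14 / (15.57 * 15.71)
r = 240.14 / 244.6047
r = 0.9817

0.9817


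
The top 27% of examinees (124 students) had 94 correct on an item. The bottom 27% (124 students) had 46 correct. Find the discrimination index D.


p_upper = 94/124 = 0.7581
p_lower = 46/124 = 0.371
D = 0.7581 - 0.371 = 0.3871

0.3871


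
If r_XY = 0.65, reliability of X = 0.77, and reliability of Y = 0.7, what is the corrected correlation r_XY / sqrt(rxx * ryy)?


r_corrected = rxy / sqrt(rxx * ryy)
= 0.65 / sqrt(0.77 * 0.7)
= 0.65 / sqrt(0.539)
= 0.65 / 0.734166
r_corrected = 0.8854

0.8854


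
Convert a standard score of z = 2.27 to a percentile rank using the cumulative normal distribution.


CDF(z) = 0.5 * (1 + erf(z/sqrt(2)))
erf(1.6051) = 0.9768
CDF = 0.9884
Percentile rank = 0.9884 * 100 = 98.84

98.84


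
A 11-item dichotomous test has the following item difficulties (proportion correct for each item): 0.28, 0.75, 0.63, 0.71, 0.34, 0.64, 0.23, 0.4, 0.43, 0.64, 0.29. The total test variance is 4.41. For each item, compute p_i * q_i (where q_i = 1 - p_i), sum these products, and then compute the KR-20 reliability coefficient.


For each item, compute p_i * q_i:
  Item 1: 0.28 * 0.72 = 0.2016
  Item 2: 0.75 * 0.25 = 0.1875
  Item 3: 0.63 * 0.37 = 0.2331
  Item 4: 0.71 * 0.29 = 0.2059
  Item 5: 0.34 * 0.66 = 0.2244
  Item 6: 0.64 * 0.36 = 0.2304
  Item 7: 0.23 * 0.77 = 0.1771
  Item 8: 0.4 * 0.6 = 0.24
  Item 9: 0.43 * 0.57 = 0.2451
  Item 10: 0.64 * 0.36 = 0.2304
  Item 11: 0.29 * 0.71 = 0.2059
Sum(p_i * q_i) = 0.2016 + 0.1875 + 0.2331 + 0.2059 + 0.2244 + 0.2304 + 0.1771 + 0.24 + 0.2451 + 0.2304 + 0.2059 = 2.3814
KR-20 = (k/(k-1)) * (1 - Sum(p_i*q_i) / Var_total)
= (11/10) * (1 - 2.3814/4.41)
= 1.1 * 0.46
KR-20 = 0.506

0.506


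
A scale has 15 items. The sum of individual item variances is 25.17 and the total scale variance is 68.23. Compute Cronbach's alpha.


alpha = (k/(k-1)) * (1 - sum(si^2)/s_total^2)
= (15/14) * (1 - 25.17/68.23)
alpha = 0.6762

0.6762


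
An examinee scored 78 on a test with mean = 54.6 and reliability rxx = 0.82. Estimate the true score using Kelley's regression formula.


T_est = rxx * X + (1 - rxx) * mean
T_est = 0.82 * 78 + 0.18 * 54.6
T_est = 63.96 + 9.828
T_est = 73.788

73.788


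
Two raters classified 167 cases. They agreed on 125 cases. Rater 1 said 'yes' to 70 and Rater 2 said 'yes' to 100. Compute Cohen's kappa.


P_o = 125/167 = 0.748503
P_e = (70*100 + 97*67) / 27889 = 0.484026
kappa = (P_o - P_e) / (1 - P_e)
kappa = (0.748503 - 0.484026) / (1 - 0.484026)
kappa = 0.5126

0.5126


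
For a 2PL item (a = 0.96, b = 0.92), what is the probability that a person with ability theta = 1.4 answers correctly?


a*(theta - b) = 0.96 * (1.4 - 0.92) = 0.4608
exp(-0.4608) = 0.6308
P = 1 / (1 + 0.6308)
P = 0.6132

0.6132


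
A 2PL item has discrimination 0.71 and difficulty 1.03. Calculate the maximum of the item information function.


For 2PL, max info at theta = b = 1.03
I_max = a^2 / 4 = 0.71^2 / 4
= 0.5041 / 4
I_max = 0.126

0.126


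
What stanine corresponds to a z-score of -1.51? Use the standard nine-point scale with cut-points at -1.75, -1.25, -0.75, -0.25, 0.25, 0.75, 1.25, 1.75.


Stanine boundaries: [-1.75, -1.25, -0.75, -0.25, 0.25, 0.75, 1.25, 1.75]
z = -1.51
Check each boundary:
  z >= -1.75 -> could be stanine 2
  z < -1.25
  z < -0.75
  z < -0.25
  z < 0.25
  z < 0.75
  z < 1.25
  z < 1.75
Highest qualifying boundary gives stanine = 2

2


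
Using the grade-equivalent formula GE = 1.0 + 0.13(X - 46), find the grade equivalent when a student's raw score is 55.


raw - median = 55 - 46 = 9
slope * diff = 0.13 * 9 = 1.17
GE = 1.0 + 1.17
GE = 2.17

2.17


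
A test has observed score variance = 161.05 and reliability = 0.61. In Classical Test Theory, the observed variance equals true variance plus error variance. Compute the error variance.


var_true = rxx * var_obs = 0.61 * 161.05 = 98.2405
var_error = var_obs - var_true
var_error = 161.05 - 98.2405
var_error = 62.8095

62.8095


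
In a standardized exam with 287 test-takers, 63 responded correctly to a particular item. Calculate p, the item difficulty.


Item difficulty p = number correct / total examinees
p = 63 / 287
p = 0.2195

0.2195


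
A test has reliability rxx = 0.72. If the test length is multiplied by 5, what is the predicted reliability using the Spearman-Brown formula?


r_new = (n * rxx) / (1 + (n-1) * rxx)
r_new = (5 * 0.72) / (1 + 4 * 0.72)
r_new = 3.6 / 3.88
r_new = 0.9278

0.9278


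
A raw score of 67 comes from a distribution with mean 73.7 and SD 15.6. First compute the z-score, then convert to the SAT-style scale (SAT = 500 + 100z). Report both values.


z = (X - mean) / SD = (67 - 73.7) / 15.6
z = -6.7 / 15.6
z = -0.4295
SAT-scale = SAT = 500 + 100z
Carry z at full precision (z = -6.7 / 15.6) into the conversion:
SAT-scale = 500 + 100 * (-6.7 / 15.6) = 500 + -670 / 15.6
SAT-scale = 500 + -42.9487
SAT-scale = 457.0513

457.0513


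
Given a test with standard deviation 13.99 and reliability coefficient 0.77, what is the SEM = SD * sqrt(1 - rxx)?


SEM = SD * sqrt(1 - rxx)
SEM = 13.99 * sqrt(1 - 0.77)
SEM = 13.99 * sqrt(0.23) = 13.99 * 0.479583
SEM = 6.7094

6.7094


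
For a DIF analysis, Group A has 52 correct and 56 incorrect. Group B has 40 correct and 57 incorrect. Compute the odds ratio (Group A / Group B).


Odds_A = 52/56 = 0.9286
Odds_B = 40/57 = 0.7018
OR = Odds_A / Odds_B = 0.9286 / 0.7018
Exactly, OR = (52 * 57) / (56 * 40) = 2964 / 2240
OR = 1.3232

1.3232


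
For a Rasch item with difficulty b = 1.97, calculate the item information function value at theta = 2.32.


P = 1/(1+exp(-(2.32-1.97))) = 0.5866
I = P*(1-P) = 0.5866 * 0.4134
I = 0.2425

0.2425


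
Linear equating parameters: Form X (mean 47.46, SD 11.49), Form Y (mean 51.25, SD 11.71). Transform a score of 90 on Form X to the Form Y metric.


slope = SD_Y / SD_X = 11.71 / 11.49 ~ 1.0191
intercept = mean_Y - slope * mean_X = 51.25 - (11.71 / 11.49) * 47.46 ~ 2.8813
Y = slope * X + intercept. To avoid rounding drift from the rounded slope/intercept, evaluate the equivalent form Y = mean_Y + SD_Y * (X - mean_X) / SD_X at full precision:
Y = 51.25 + 11.71 * (90 - 47.46) / 11.49
Y = 51.25 + 11.71 * 42.54 / 11.49
Y = 51.25 + 498.1434 / 11.49
Y = 51.25 + 43.3545
Y = 94.6045

94.6045


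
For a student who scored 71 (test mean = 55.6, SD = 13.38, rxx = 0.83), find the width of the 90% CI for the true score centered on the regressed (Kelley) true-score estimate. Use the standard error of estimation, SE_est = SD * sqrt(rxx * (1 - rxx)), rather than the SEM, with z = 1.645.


True score estimate = 0.83*71 + 0.17*55.6 = 68.382
SE_est = SD * sqrt(rxx * (1 - rxx)) = 13.38 * sqrt(0.83 * 0.17) = 13.38 * sqrt(0.1411) = 5.025967
CI = T_est +/- z * SE_est, so width = 2 * z * SE_est = 2 * 1.645 * 5.025967
Width = 16.5354

16.5354


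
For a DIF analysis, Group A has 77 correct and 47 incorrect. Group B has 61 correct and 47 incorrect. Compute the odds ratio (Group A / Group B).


Odds_A = 77/47 = 1.6383
Odds_B = 61/47 = 1.2979
OR = Odds_A / Odds_B = 1.6383 / 1.2979
Exactly, OR = (77 * 47) / (47 * 61) = 3619 / 2867
OR = 1.2623

1.2623


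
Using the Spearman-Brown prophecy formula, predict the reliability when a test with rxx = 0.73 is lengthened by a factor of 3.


r_new = (n * rxx) / (1 + (n-1) * rxx)
r_new = (3 * 0.73) / (1 + 2 * 0.73)
r_new = 2.19 / 2.46
r_new = 0.8902

0.8902


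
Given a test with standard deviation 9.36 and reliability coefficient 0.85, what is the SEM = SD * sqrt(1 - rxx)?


SEM = SD * sqrt(1 - rxx)
SEM = 9.36 * sqrt(1 - 0.85)
SEM = 9.36 * sqrt(0.15) = 9.36 * 0.387298
SEM = 3.6251

3.6251


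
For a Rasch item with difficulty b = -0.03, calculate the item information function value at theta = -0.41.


P = 1/(1+exp(-(-0.41--0.03))) = 0.4061
I = P*(1-P) = 0.4061 * 0.5939
I = 0.2412

0.2412


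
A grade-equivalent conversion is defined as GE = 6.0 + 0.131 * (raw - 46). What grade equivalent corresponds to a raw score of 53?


raw - median = 53 - 46 = 7
slope * diff = 0.131 * 7 = 0.917
GE = 6.0 + 0.917
GE = 6.917

6.917


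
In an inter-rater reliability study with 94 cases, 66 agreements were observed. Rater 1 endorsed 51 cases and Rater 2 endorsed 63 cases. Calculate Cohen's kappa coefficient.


P_o = 66/94 = 0.702128
P_e = (51*63 + 43*31) / 8836 = 0.514486
kappa = (P_o - P_e) / (1 - P_e)
kappa = (0.702128 - 0.514486) / (1 - 0.514486)
kappa = 0.3865

0.3865


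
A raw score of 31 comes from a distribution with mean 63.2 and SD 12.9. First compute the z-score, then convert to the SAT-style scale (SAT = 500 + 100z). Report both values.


z = (X - mean) / SD = (31 - 63.2) / 12.9
z = -32.2 / 12.9
z = -2.4961
SAT-scale = SAT = 500 + 100z
Carry z at full precision (z = -32.2 / 12.9) into the conversion:
SAT-scale = 500 + 100 * (-32.2 / 12.9) = 500 + -3220 / 12.9
SAT-scale = 500 + -249.6124
SAT-scale = 250.3876

250.3876


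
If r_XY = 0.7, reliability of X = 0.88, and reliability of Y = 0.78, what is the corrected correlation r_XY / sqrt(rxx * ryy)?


r_corrected = rxy / sqrt(rxx * ryy)
= 0.7 / sqrt(0.88 * 0.78)
= 0.7 / sqrt(0.6864)
= 0.7 / 0.828493
r_corrected = 0.8449

0.8449


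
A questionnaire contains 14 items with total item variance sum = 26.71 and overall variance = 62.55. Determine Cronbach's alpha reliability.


alpha = (k/(k-1)) * (1 - sum(si^2)/s_total^2)
= (14/13) * (1 - 26.71/62.55)
alpha = 0.6171

0.6171


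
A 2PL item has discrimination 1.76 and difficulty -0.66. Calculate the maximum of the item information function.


For 2PL, max info at theta = b = -0.66
I_max = a^2 / 4 = 1.76^2 / 4
= 3.0976 / 4
I_max = 0.7744

0.7744


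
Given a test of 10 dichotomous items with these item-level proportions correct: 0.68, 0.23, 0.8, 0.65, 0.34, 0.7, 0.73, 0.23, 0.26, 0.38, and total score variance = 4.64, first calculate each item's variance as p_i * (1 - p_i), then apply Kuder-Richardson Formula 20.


For each item, compute p_i * q_i:
  Item 1: 0.68 * 0.32 = 0.2176
  Item 2: 0.23 * 0.77 = 0.1771
  Item 3: 0.8 * 0.2 = 0.16
  Item 4: 0.65 * 0.35 = 0.2275
  Item 5: 0.34 * 0.66 = 0.2244
  Item 6: 0.7 * 0.3 = 0.21
  Item 7: 0.73 * 0.27 = 0.1971
  Item 8: 0.23 * 0.77 = 0.1771
  Item 9: 0.26 * 0.74 = 0.1924
  Item 10: 0.38 * 0.62 = 0.2356
Sum(p_i * q_i) = 0.2176 + 0.1771 + 0.16 + 0.2275 + 0.2244 + 0.21 + 0.1971 + 0.1771 + 0.1924 + 0.2356 = 2.0188
KR-20 = (k/(k-1)) * (1 - Sum(p_i*q_i) / Var_total)
= (10/9) * (1 - 2.0188/4.64)
= 1.1111 * 0.5649
KR-20 = 0.6277

0.6277


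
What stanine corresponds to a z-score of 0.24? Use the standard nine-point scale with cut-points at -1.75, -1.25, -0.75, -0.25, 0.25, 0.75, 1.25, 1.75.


Stanine boundaries: [-1.75, -1.25, -0.75, -0.25, 0.25, 0.75, 1.25, 1.75]
z = 0.24
Check each boundary:
  z >= -1.75 -> could be stanine 2
  z >= -1.25 -> could be stanine 3
  z >= -0.75 -> could be stanine 4
  z >= -0.25 -> could be stanine 5
  z < 0.25
  z < 0.75
  z < 1.25
  z < 1.75
Highest qualifying boundary gives stanine = 5

5


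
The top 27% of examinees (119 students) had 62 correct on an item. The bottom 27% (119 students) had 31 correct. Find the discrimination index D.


p_upper = 62/119 = 0.521
p_lower = 31/119 = 0.2605
D = 0.521 - 0.2605 = 0.2605

0.2605


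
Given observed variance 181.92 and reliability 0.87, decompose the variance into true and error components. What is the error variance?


var_true = rxx * var_obs = 0.87 * 181.92 = 158.2704
var_error = var_obs - var_true
var_error = 181.92 - 158.2704
var_error = 23.6496

23.6496


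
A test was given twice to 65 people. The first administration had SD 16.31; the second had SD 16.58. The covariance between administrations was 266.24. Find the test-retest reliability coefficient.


r = cov(X,Y) / (SD_X * SD_Y)
r = 266.24 / (16.31 * 16.58)
r = 266.24 / 270.4198
r = 0.9845

0.9845


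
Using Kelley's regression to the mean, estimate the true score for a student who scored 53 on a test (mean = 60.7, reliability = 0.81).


T_est = rxx * X + (1 - rxx) * mean
T_est = 0.81 * 53 + 0.19 * 60.7
T_est = 42.93 + 11.533
T_est = 54.463

54.463


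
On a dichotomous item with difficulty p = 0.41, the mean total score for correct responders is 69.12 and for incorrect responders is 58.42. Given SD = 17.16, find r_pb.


q = 1 - p = 0.59
rpb = ((M1 - M0) / SD) * sqrt(p * q)
rpb = ((69.12 - 58.42) / 17.16) * sqrt(0.41 * 0.59)
rpb = 0.3067

0.3067


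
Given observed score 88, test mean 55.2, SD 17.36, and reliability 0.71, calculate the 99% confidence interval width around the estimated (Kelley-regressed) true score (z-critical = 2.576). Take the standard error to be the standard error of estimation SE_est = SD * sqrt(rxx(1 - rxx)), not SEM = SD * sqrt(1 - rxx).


True score estimate = 0.71*88 + 0.29*55.2 = 78.488
SE_est = SD * sqrt(rxx * (1 - rxx)) = 17.36 * sqrt(0.71 * 0.29) = 17.36 * sqrt(0.2059) = 7.877309
CI = T_est +/- z * SE_est, so width = 2 * z * SE_est = 2 * 2.576 * 7.877309
Width = 40.5839

40.5839


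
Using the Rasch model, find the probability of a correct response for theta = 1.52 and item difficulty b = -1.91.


theta - b = 1.52 - -1.91 = 3.43
exp(-(theta - b)) = exp(-3.43) = 0.0324
P = 1 / (1 + 0.0324)
P = 0.9686

0.9686
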